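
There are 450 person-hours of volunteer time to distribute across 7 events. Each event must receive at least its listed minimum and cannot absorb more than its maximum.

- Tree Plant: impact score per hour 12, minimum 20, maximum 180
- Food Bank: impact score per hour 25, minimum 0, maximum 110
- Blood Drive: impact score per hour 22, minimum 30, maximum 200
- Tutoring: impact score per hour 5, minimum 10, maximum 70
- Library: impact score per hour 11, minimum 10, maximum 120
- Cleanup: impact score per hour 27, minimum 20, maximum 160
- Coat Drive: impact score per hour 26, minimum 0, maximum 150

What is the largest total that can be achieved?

11030

Meeting every minimum uses 20+0+30+10+10+20+0 = 90 person-hours, leaving 360.
Highest impact score per hour first: Cleanup 27 > Coat Drive 26 > Food Bank 25 > Blood Drive 22 > Tree Plant 12 > Library 11 > Tutoring 5.
Give Cleanup 140 more to hit its cap of 160 ; 220 left.
Coat Drive: +150 to 150 (cap) ; 70 left.
Food Bank has room for 110 more but only 70 remain, so it gets 70.
Total = 12×20 + 25×70 + 22×30 + 5×10 + 11×10 + 27×160 + 26×150 = 11030.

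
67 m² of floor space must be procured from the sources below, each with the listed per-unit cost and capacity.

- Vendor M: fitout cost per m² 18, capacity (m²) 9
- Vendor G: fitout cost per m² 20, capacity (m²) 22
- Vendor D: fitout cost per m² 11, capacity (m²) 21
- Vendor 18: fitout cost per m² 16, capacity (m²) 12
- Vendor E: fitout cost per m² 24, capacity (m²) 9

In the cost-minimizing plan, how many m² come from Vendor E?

Use sources in increasing cost order.
Take 21 from Vendor D at 11 ; need 46 more.
Vendor 18 (16): use full 12 ; 34 m² to go.
Take 9 from Vendor M at 18 ; need 25 more.
Vendor G (20): use full 22 ; 3 m² to go.
Vendor E at 24: take 3 of its 9 ; requirement met.

3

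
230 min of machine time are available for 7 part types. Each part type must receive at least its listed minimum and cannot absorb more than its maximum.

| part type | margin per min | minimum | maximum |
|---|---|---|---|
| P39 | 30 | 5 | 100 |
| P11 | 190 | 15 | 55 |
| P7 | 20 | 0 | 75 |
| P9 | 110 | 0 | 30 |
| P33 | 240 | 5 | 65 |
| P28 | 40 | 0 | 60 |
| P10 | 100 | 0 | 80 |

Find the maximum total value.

Meeting every minimum uses 5+15+0+0+5+0+0 = 25 min, leaving 205.
Rank by margin per min: P33 240 > P11 190 > P9 110 > P10 100 > P28 40 > P39 30 > P7 20.
Give P33 60 more to hit its cap of 65 — 145 left.
Give P11 40 more to hit its cap of 55 — 105 left.
P9: +30 to 30 (cap) — 75 left.
Only 75 left; P10 takes them to reach 75.
Total = 30×5 + 190×55 + 110×30 + 240×65 + 100×75 = 37000.

37000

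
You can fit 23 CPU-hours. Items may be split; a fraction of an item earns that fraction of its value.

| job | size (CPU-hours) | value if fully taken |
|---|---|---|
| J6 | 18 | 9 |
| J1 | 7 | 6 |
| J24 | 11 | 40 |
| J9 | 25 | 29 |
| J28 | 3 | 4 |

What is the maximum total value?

Rank by value-to-size ratio: J24 40/11≈3.64, J28 4/3≈1.33, J9 29/25≈1.16, J1 6/7≈0.857, J6 9/18≈0.5.
Take all of J24 (11 CPU-hours, value 40) ; 12 CPU-hours left.
All 3 CPU-hours of J28 fit (value 4) ; 9 remain.
Only 9 CPU-hours remain; take 9/25 of J9 for value 29×9/25 = 10.44.
Total value = 54.44.

54.44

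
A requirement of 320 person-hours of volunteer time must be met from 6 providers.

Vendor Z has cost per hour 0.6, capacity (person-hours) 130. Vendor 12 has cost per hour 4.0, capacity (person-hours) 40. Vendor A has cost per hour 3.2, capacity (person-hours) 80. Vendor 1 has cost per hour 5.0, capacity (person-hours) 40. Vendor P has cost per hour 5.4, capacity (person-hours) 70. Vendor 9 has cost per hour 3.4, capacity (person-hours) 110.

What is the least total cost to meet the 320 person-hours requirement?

Cheapest first:
Vendor Z at 0.6: take all 130 person-hours ; 190 still needed.
Take 80 from Vendor A at 3.2 ; need 110 more.
Take 110 from Vendor 9 at 3.4 ; need 0 more.
Vendor 12, Vendor 1, Vendor P: unused.
Cost = 130×0.6 + 80×3.2 + 110×3.4 = 708.

708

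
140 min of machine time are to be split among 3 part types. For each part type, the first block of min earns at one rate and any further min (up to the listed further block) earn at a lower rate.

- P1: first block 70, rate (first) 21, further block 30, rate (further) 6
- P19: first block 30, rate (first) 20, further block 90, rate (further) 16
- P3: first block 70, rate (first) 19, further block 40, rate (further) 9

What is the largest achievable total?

2830

Treat each block as its own option and order by rate: P1/tier1 21 > P19/tier1 20 > P3/tier1 19 > P19/tier2 16 > P3/tier2 9 > P1/tier2 6.
P1 tier1 at 21: fill all 70 — 70 left.
Fill P19 tier1 block (30 at 20) — 40 left.
P3/tier1: +40 of 70 at 19; pool empty.
Total = 21×70 + 20×30 + 19×40 = 2830.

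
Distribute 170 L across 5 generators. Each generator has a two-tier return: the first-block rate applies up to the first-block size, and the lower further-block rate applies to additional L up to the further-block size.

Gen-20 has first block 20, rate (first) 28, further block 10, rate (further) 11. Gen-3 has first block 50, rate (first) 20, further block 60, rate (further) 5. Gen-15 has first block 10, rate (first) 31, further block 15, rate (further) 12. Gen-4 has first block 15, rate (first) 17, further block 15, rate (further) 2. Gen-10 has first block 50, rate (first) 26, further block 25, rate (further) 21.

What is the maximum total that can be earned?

3950

Order all 10 blocks by rate: Gen-15/T1 31 > Gen-20/T1 28 > Gen-10/T1 26 > Gen-10/T2 21 > Gen-3/T1 20 > Gen-4/T1 17 > Gen-15/T2 12 > Gen-20/T2 11 > Gen-3/T2 5 > Gen-4/T2 2.
Gen-15/T1 (31): +10 ; 160 left.
Gen-20 T1 at 28: fill all 20 ; 140 left.
Gen-10 T1 at 26: fill all 50 ; 90 left.
Gen-10/T2 (21): +25 ; 65 left.
Fill Gen-3 T1 block (50 at 20) ; 15 left.
Gen-4/T1 (17): +15 ; 0 left.
Total = 31×10 + 28×20 + 26×50 + 21×25 + 20×50 + 17×15 = 3950.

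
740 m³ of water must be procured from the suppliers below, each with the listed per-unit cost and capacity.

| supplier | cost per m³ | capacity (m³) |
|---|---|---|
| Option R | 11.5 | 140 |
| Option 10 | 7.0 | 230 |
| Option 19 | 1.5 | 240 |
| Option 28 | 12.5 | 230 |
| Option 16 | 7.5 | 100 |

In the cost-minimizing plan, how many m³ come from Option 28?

30

Use suppliers in increasing cost order.
Option 19 at 1.5: take all 240 m³ — 500 still needed.
Option 10 (7.0): use full 230 — 270 m³ to go.
Option 16 at 7.5: take all 100 m³ — 170 still needed.
Option R at 11.5: take all 140 m³ — 30 still needed.
Option 28 at 12.5: take 30 of its 230 — requirement met.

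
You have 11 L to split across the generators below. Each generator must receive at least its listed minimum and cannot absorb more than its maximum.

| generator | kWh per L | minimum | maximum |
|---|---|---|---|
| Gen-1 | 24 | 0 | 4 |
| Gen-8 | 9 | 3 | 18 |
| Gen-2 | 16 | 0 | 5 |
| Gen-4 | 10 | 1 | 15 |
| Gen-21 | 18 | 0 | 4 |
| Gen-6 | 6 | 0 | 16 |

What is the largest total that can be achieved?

187

Meeting every minimum uses 0+3+0+1+0+0 = 4 L, leaving 7.
Order the generators by kWh per L: Gen-1 24 > Gen-21 18 > Gen-2 16 > Gen-4 10 > Gen-8 9 > Gen-6 6.
Gen-1 takes 4 more to reach its cap of 4 ; 3 left.
Only 3 left; Gen-21 takes them to reach 3.
Total = 24×4 + 9×3 + 10×1 + 18×3 = 187.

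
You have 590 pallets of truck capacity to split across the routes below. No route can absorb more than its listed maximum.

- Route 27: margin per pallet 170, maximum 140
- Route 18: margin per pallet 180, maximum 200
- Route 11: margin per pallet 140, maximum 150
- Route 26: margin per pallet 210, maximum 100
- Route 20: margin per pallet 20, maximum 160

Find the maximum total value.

Order the routes by margin per pallet: Route 26 210 > Route 18 180 > Route 27 170 > Route 11 140 > Route 20 20.
Give Route 26 100 to hit its cap of 100 ; 490 left.
Give Route 18 200 to hit its cap of 200 ; 290 left.
Route 27 takes 140 to reach its cap of 140 ; 150 left.
Give Route 11 150 to hit its cap of 150 ; 0 left.
Total = 170×140 + 180×200 + 140×150 + 210×100 = 101800.

101800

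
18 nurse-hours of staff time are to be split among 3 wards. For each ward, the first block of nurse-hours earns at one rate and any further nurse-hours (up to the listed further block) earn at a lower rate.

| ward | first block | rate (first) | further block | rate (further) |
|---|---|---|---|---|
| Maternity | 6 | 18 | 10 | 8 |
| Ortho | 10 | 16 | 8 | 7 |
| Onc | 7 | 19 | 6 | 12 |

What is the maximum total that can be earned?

Treat each block as its own option and order by rate: Onc/T1 19 > Maternity/T1 18 > Ortho/T1 16 > Onc/T2 12 > Maternity/T2 8 > Ortho/T2 7.
Fill Onc T1 block (7 at 19) — 11 left.
Maternity/T1 (18): +6 — 5 left.
Ortho T1 at 16: only 5 left, fill 5.
Total = 19×7 + 18×6 + 16×5 = 321.

321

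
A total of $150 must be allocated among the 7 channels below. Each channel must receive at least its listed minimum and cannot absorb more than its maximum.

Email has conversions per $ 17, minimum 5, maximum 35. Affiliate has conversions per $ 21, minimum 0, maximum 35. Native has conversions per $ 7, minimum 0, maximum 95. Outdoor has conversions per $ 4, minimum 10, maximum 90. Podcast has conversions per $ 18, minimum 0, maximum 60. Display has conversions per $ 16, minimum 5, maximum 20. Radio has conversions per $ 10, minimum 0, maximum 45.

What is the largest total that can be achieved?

2610

Meeting every minimum uses 5+0+0+10+0+5+0 = 20 $, leaving 130.
Rank by conversions per $: Affiliate 21 > Podcast 18 > Email 17 > Display 16 > Radio 10 > Native 7 > Outdoor 4.
Affiliate takes 35 more to reach its cap of 35 ; 95 left.
Podcast: +60 to 60 (cap) ; 35 left.
Email: +30 to 35 (cap) ; 5 left.
Only 5 left; Display takes them to reach 10.
Total = 17×35 + 21×35 + 4×10 + 18×60 + 16×10 = 2610.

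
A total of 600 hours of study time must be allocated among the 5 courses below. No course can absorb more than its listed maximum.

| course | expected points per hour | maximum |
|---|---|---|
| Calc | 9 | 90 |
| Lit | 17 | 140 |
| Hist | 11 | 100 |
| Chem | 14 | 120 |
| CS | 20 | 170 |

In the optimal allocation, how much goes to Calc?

Highest expected points per hour first: CS 20 > Lit 17 > Chem 14 > Hist 11 > Calc 9.
Give CS 170 to hit its cap of 170 → 430 left.
Give Lit 140 to hit its cap of 140 → 290 left.
Chem takes 120 to reach its cap of 120 → 170 left.
Hist takes 100 to reach its cap of 100 → 70 left.
Calc has room for 90 but only 70 remain, so it gets 70.

70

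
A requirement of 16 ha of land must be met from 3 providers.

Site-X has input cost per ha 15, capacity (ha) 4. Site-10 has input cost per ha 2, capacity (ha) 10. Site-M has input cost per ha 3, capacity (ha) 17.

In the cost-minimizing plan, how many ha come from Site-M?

Use providers in increasing cost order.
Take 10 from Site-10 at 2 ; need 6 more.
Site-M (3): take the remaining 6 ; done.
Site-X: unused.

6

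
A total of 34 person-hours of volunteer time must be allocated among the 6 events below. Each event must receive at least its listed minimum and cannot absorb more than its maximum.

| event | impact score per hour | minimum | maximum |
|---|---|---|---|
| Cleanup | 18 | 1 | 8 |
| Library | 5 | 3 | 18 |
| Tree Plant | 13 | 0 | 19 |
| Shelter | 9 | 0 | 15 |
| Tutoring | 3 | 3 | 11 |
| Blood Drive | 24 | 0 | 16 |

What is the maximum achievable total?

Meeting every minimum uses 1+3+0+0+3+0 = 7 person-hours, leaving 27.
Highest impact score per hour first: Blood Drive 24 > Cleanup 18 > Tree Plant 13 > Shelter 9 > Library 5 > Tutoring 3.
Give Blood Drive 16 more to hit its cap of 16 — 11 left.
Give Cleanup 7 more to hit its cap of 8 — 4 left.
Tree Plant: +4 (room for 19) → 4. Pool exhausted.
Total = 18×8 + 5×3 + 13×4 + 3×3 + 24×16 = 604.

604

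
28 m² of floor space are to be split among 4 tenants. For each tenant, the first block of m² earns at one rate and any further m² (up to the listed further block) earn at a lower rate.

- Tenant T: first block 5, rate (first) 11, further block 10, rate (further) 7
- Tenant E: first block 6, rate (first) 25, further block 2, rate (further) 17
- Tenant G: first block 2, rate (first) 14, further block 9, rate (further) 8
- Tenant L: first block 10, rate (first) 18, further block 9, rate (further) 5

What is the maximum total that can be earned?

471

Treat each block as its own option and order by rate: Tenant E/tier1 25 > Tenant L/tier1 18 > Tenant E/tier2 17 > Tenant G/tier1 14 > Tenant T/tier1 11 > Tenant G/tier2 8 > Tenant T/tier2 7 > Tenant L/tier2 5.
Tenant E tier1 at 25: fill all 6 → 22 left.
Tenant L/tier1 (18): +10 → 12 left.
Fill Tenant E tier2 block (2 at 17) → 10 left.
Fill Tenant G tier1 block (2 at 14) → 8 left.
Tenant T tier1 at 11: fill all 5 → 3 left.
3 remain; put them into Tenant G tier2 at 8.
Total = 25×6 + 18×10 + 17×2 + 14×2 + 11×5 + 8×3 = 471.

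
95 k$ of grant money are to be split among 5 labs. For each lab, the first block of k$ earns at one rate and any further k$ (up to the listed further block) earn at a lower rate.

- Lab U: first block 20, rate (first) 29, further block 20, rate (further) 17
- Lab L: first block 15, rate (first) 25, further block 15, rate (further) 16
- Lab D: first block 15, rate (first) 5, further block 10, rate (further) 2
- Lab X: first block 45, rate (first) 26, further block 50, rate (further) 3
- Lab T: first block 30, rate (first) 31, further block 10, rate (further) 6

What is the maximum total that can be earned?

2680

Treat each block as its own option and order by rate: Lab T/tier1 31 > Lab U/tier1 29 > Lab X/tier1 26 > Lab L/tier1 25 > Lab U/tier2 17 > Lab L/tier2 16 > Lab T/tier2 6 > Lab D/tier1 5 > Lab X/tier2 3 > Lab D/tier2 2.
Lab T tier1 at 31: fill all 30 ; 65 left.
Fill Lab U tier1 block (20 at 29) ; 45 left.
Fill Lab X tier1 block (45 at 26) ; 0 left.
Total = 31×30 + 29×20 + 26×45 = 2680.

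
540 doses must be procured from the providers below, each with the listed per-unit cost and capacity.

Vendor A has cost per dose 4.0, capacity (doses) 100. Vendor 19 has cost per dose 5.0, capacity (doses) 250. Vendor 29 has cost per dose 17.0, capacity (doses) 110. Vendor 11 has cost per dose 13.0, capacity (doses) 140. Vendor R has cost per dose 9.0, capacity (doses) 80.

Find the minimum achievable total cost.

3800

Fill from the cheapest provider first.
Vendor A at 4.0: take all 100 doses — 440 still needed.
Vendor 19 at 5.0: take all 250 doses — 190 still needed.
Vendor R at 9.0: take all 80 doses — 110 still needed.
Take 110 from Vendor 11 at 13.0 to finish.
Vendor 29: unused.
Cost = 100×4.0 + 250×5.0 + 80×9.0 + 110×13.0 = 3800.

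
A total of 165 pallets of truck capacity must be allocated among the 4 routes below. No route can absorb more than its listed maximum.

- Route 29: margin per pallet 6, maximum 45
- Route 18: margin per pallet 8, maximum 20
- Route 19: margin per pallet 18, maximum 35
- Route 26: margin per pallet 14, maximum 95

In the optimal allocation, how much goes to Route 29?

15

Order the routes by margin per pallet: Route 19 18 > Route 26 14 > Route 18 8 > Route 29 6.
Route 19: +35 to 35 (cap) → 130 left.
Give Route 26 95 to hit its cap of 95 → 35 left.
Route 18: +20 to 20 (cap) → 15 left.
Only 15 left; Route 29 takes them to reach 15.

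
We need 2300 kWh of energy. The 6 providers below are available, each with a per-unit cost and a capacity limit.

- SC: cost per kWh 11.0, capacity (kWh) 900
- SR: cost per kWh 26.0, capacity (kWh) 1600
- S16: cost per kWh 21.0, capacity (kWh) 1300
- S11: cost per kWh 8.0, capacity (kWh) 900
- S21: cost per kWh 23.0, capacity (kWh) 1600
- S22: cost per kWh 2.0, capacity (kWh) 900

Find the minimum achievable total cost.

Use providers in increasing cost order.
Take 900 from S22 at 2.0 ; need 1400 more.
S11 at 8.0: take all 900 kWh ; 500 still needed.
SC (11.0): take the remaining 500 ; done.
S16, S21, SR: unused.
Cost = 900×2.0 + 900×8.0 + 500×11.0 = 14500.

14500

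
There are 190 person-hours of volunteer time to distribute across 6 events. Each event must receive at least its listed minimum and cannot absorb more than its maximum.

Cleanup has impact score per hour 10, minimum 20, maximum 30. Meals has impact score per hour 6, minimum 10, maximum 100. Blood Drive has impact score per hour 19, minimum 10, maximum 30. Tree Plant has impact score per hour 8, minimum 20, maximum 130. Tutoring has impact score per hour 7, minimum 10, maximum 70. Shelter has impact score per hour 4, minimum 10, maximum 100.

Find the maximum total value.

1840

Meeting every minimum uses 20+10+10+20+10+10 = 80 person-hours, leaving 110.
Order the events by impact score per hour: Blood Drive 19 > Cleanup 10 > Tree Plant 8 > Tutoring 7 > Meals 6 > Shelter 4.
Give Blood Drive 20 more to hit its cap of 30 ; 90 left.
Cleanup: +10 to 30 (cap) ; 80 left.
Tree Plant: +80 (room for 110) → 100. Pool exhausted.
Total = 10×30 + 6×10 + 19×30 + 8×100 + 7×10 + 4×10 = 1840.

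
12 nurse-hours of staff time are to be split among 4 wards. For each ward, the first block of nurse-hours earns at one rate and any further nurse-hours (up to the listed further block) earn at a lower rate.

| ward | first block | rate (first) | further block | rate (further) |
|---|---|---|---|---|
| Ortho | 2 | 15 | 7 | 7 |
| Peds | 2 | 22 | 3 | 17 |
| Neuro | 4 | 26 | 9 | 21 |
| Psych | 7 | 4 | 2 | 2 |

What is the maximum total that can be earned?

Rank every tier by rate: Neuro/tier1 26 > Peds/tier1 22 > Neuro/tier2 21 > Peds/tier2 17 > Ortho/tier1 15 > Ortho/tier2 7 > Psych/tier1 4 > Psych/tier2 2.
Fill Neuro tier1 block (4 at 26) → 8 left.
Peds tier1 at 22: fill all 2 → 6 left.
Neuro/tier2: +6 of 9 at 21; pool empty.
Total = 26×4 + 22×2 + 21×6 = 274.

274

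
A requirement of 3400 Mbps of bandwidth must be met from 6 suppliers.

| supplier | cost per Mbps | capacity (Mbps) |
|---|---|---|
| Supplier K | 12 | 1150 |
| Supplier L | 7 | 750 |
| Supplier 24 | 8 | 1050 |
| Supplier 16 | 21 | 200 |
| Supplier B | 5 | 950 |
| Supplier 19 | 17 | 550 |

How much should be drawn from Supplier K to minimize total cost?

Fill from the cheapest supplier first.
Supplier B (5): use full 950 → 2450 Mbps to go.
Take 750 from Supplier L at 7 → need 1700 more.
Supplier 24 (8): use full 1050 → 650 Mbps to go.
Supplier K (12): take the remaining 650 → done.
Supplier 19, Supplier 16: unused.

650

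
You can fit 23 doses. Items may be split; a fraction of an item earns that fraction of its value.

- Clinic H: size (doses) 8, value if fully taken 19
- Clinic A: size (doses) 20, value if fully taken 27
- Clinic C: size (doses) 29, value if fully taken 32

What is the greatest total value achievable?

39.25

Sort by value density: Clinic H 19/8≈2.38, Clinic A 27/20≈1.35, Clinic C 32/29≈1.1.
All 8 doses of Clinic H fit (value 19) — 15 remain.
Fill the last 15 doses with part of Clinic A: 15/20 of it earns 20.25.
Total value = 39.25.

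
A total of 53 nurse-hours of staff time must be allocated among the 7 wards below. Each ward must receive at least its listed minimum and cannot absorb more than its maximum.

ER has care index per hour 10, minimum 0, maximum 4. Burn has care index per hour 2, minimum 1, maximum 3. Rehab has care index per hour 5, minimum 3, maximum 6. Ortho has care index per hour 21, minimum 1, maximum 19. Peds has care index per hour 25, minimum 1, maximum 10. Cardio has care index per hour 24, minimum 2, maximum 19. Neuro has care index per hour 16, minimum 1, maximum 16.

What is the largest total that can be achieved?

Meeting every minimum uses 0+1+3+1+1+2+1 = 9 nurse-hours, leaving 44.
Order the wards by care index per hour: Peds 25 > Cardio 24 > Ortho 21 > Neuro 16 > ER 10 > Rehab 5 > Burn 2.
Peds: +9 to 10 (cap) ; 35 left.
Cardio takes 17 more to reach its cap of 19 ; 18 left.
Ortho takes 18 more to reach its cap of 19 ; 0 left.
Total = 2×1 + 5×3 + 21×19 + 25×10 + 24×19 + 16×1 = 1138.

1138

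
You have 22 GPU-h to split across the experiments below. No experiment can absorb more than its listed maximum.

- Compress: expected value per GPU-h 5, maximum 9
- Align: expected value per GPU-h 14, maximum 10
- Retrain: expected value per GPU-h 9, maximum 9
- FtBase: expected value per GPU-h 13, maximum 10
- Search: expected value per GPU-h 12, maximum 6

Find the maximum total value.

Rank by expected value per GPU-h: Align 14 > FtBase 13 > Search 12 > Retrain 9 > Compress 5.
Give Align 10 to hit its cap of 10 — 12 left.
FtBase takes 10 to reach its cap of 10 — 2 left.
Search has room for 6 but only 2 remain, so it gets 2.
Total = 14×10 + 13×10 + 12×2 = 294.

294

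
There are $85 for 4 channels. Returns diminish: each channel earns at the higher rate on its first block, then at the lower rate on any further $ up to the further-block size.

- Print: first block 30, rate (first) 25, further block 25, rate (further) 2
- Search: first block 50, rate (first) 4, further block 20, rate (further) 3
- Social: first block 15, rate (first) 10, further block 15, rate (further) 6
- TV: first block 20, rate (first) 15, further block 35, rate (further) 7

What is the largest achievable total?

Treat each block as its own option and order by rate: Print/tier1 25 > TV/tier1 15 > Social/tier1 10 > TV/tier2 7 > Social/tier2 6 > Search/tier1 4 > Search/tier2 3 > Print/tier2 2.
Fill Print tier1 block (30 at 25) — 55 left.
TV tier1 at 15: fill all 20 — 35 left.
Social tier1 at 10: fill all 15 — 20 left.
20 remain; put them into TV tier2 at 7.
Total = 25×30 + 15×20 + 10×15 + 7×20 = 1340.

1340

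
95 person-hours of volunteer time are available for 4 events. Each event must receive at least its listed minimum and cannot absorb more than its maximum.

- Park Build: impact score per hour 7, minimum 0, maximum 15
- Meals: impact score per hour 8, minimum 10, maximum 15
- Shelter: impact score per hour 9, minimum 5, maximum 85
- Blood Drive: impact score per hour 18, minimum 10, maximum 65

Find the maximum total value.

1430

Meeting every minimum uses 0+10+5+10 = 25 person-hours, leaving 70.
Rank by impact score per hour: Blood Drive 18 > Shelter 9 > Meals 8 > Park Build 7.
Blood Drive: +55 to 65 (cap) → 15 left.
Shelter: +15 (room for 80) → 20. Pool exhausted.
Total = 8×10 + 9×20 + 18×65 = 1430.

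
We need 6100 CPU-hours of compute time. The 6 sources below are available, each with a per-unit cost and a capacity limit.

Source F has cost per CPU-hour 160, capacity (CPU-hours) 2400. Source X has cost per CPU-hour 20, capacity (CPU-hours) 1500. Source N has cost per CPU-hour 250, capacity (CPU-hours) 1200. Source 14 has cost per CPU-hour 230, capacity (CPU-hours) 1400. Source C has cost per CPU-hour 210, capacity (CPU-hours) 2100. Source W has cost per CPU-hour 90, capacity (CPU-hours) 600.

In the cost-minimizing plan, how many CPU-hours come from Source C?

1600

Fill from the cheapest source first.
Source X (20): use full 1500 — 4600 CPU-hours to go.
Take 600 from Source W at 90 — need 4000 more.
Source F at 160: take all 2400 CPU-hours — 1600 still needed.
Take 1600 from Source C at 210 to finish.
Source 14, Source N: unused.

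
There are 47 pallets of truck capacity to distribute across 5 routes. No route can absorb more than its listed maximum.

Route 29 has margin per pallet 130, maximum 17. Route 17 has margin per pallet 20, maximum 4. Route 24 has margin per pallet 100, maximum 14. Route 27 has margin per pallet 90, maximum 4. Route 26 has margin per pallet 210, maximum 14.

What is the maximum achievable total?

Highest margin per pallet first: Route 26 210 > Route 29 130 > Route 24 100 > Route 27 90 > Route 17 20.
Give Route 26 14 to hit its cap of 14 ; 33 left.
Route 29 takes 17 to reach its cap of 17 ; 16 left.
Give Route 24 14 to hit its cap of 14 ; 2 left.
Only 2 left; Route 27 takes them to reach 2.
Total = 130×17 + 100×14 + 90×2 + 210×14 = 6730.

6730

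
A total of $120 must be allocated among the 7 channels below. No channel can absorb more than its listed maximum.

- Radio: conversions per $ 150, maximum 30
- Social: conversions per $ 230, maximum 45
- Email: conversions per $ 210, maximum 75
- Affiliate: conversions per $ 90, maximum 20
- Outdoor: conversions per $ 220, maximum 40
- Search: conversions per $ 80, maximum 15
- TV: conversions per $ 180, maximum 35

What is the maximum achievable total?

Order the channels by conversions per $: Social 230 > Outdoor 220 > Email 210 > TV 180 > Radio 150 > Affiliate 90 > Search 80.
Give Social 45 to hit its cap of 45 — 75 left.
Outdoor takes 40 to reach its cap of 40 — 35 left.
Email has room for 75 but only 35 remain, so it gets 35.
Total = 230×45 + 210×35 + 220×40 = 26500.

26500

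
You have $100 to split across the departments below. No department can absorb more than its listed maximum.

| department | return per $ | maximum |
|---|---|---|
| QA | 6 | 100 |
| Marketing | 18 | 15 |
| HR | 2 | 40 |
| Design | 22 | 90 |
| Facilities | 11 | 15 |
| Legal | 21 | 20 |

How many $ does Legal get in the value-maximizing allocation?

10

Order the departments by return per $: Design 22 > Legal 21 > Marketing 18 > Facilities 11 > QA 6 > HR 2.
Design: +90 to 90 (cap) → 10 left.
Legal has room for 20 but only 10 remain, so it gets 10.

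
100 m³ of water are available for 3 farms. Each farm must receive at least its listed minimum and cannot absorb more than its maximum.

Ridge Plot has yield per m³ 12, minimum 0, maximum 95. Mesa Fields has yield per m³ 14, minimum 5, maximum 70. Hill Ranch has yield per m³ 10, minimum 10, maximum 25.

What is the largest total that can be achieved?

Meeting every minimum uses 0+5+10 = 15 m³, leaving 85.
Highest yield per m³ first: Mesa Fields 14 > Ridge Plot 12 > Hill Ranch 10.
Give Mesa Fields 65 more to hit its cap of 70 → 20 left.
Ridge Plot: +20 (room for 95) → 20. Pool exhausted.
Total = 12×20 + 14×70 + 10×10 = 1320.

1320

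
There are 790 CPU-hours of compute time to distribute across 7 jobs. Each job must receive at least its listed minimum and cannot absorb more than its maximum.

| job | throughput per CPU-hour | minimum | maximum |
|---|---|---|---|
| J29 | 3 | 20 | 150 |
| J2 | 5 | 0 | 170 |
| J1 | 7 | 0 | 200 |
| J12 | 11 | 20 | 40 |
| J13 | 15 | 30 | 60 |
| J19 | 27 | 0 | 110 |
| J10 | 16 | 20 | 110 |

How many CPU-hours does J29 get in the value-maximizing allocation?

Meeting every minimum uses 20+0+0+20+30+0+20 = 90 CPU-hours, leaving 700.
Rank by throughput per CPU-hour: J19 27 > J10 16 > J13 15 > J12 11 > J1 7 > J2 5 > J29 3.
J19 takes 110 more to reach its cap of 110 ; 590 left.
J10 takes 90 more to reach its cap of 110 ; 500 left.
J13 takes 30 more to reach its cap of 60 ; 470 left.
J12: +20 to 40 (cap) ; 450 left.
J1 takes 200 more to reach its cap of 200 ; 250 left.
J2: +170 to 170 (cap) ; 80 left.
J29: +80 (room for 130) → 100. Pool exhausted.

100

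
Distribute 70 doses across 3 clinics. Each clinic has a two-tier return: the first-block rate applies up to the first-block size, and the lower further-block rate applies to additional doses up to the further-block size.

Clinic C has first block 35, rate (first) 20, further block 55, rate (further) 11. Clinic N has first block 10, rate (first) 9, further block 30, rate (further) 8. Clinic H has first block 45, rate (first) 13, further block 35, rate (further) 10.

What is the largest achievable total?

1155

Order all 6 blocks by rate: Clinic C/tier1 20 > Clinic H/tier1 13 > Clinic C/tier2 11 > Clinic H/tier2 10 > Clinic N/tier1 9 > Clinic N/tier2 8.
Clinic C tier1 at 20: fill all 35 ; 35 left.
Clinic H tier1 at 13: only 35 left, fill 35.
Total = 20×35 + 13×35 = 1155.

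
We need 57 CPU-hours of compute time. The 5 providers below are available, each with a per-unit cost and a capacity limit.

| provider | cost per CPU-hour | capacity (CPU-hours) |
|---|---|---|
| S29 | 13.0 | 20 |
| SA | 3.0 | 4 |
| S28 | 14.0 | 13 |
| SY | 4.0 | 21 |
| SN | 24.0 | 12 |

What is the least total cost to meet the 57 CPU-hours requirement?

524

Fill from the cheapest provider first.
SA at 3.0: take all 4 CPU-hours — 53 still needed.
SY (4.0): use full 21 — 32 CPU-hours to go.
S29 at 13.0: take all 20 CPU-hours — 12 still needed.
S28 at 14.0: take 12 of its 13 — requirement met.
SN: unused.
Cost = 4×3.0 + 21×4.0 + 20×13.0 + 12×14.0 = 524.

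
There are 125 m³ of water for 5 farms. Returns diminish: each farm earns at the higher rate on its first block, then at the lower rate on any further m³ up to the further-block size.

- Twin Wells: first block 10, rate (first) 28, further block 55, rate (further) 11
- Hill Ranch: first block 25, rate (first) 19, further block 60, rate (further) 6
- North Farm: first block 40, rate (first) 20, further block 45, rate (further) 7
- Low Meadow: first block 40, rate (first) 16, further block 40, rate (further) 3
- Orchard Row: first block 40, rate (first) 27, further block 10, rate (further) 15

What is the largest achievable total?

2795

Order all 10 blocks by rate: Twin Wells/first 28 > Orchard Row/first 27 > North Farm/first 20 > Hill Ranch/first 19 > Low Meadow/first 16 > Orchard Row/second 15 > Twin Wells/second 11 > North Farm/second 7 > Hill Ranch/second 6 > Low Meadow/second 3.
Twin Wells/first (28): +10 ; 115 left.
Orchard Row first at 27: fill all 40 ; 75 left.
North Farm/first (20): +40 ; 35 left.
Fill Hill Ranch first block (25 at 19) ; 10 left.
10 remain; put them into Low Meadow first at 16.
Total = 28×10 + 27×40 + 20×40 + 19×25 + 16×10 = 2795.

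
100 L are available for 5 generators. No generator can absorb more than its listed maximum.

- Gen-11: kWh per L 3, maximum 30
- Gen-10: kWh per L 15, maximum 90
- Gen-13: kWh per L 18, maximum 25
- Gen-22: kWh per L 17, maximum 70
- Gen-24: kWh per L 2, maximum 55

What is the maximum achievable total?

1715

Order the generators by kWh per L: Gen-13 18 > Gen-22 17 > Gen-10 15 > Gen-11 3 > Gen-24 2.
Gen-13 takes 25 to reach its cap of 25 ; 75 left.
Give Gen-22 70 to hit its cap of 70 ; 5 left.
Gen-10 has room for 90 but only 5 remain, so it gets 5.
Total = 15×5 + 18×25 + 17×70 = 1715.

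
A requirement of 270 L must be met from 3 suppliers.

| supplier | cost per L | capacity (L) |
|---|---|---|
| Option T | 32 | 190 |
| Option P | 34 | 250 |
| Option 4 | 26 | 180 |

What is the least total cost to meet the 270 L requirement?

7560

Use suppliers in increasing cost order.
Take 180 from Option 4 at 26 ; need 90 more.
Take 90 from Option T at 32 to finish.
Option P: unused.
Cost = 180×26 + 90×32 = 7560.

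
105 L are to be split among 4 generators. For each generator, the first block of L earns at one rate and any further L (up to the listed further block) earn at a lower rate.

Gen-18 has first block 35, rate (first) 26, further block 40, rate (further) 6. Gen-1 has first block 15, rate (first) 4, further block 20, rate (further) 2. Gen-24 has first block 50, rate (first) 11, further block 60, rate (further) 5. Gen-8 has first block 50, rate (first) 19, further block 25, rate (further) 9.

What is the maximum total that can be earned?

Rank every tier by rate: Gen-18/T1 26 > Gen-8/T1 19 > Gen-24/T1 11 > Gen-8/T2 9 > Gen-18/T2 6 > Gen-24/T2 5 > Gen-1/T1 4 > Gen-1/T2 2.
Gen-18/T1 (26): +35 → 70 left.
Gen-8/T1 (19): +50 → 20 left.
Gen-24/T1: +20 of 50 at 11; pool empty.
Total = 26×35 + 19×50 + 11×20 = 2080.

2080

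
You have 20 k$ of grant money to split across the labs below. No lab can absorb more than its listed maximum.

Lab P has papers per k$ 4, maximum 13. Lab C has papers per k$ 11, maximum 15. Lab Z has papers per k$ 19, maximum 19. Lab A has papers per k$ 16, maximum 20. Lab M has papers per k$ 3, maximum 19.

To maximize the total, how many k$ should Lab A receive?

1

Order the labs by papers per k$: Lab Z 19 > Lab A 16 > Lab C 11 > Lab P 4 > Lab M 3.
Lab Z: +19 to 19 (cap) → 1 left.
Lab A has room for 20 but only 1 remain, so it gets 1.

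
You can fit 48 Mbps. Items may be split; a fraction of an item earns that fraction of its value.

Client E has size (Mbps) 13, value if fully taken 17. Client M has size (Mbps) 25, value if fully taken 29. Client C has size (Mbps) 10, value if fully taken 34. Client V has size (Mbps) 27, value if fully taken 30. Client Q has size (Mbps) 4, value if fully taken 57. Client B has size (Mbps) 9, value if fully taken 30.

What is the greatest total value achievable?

151.92

Sort by value density: Client Q 57/4≈14.2, Client C 34/10≈3.4, Client B 30/9≈3.33, Client E 17/13≈1.31, Client M 29/25≈1.16, Client V 30/27≈1.11.
Client Q: take in full, 4 Mbps for value 57 → 44 left.
Take all of Client C (10 Mbps, value 34) → 34 Mbps left.
Client B: take in full, 9 Mbps for value 30 → 25 left.
All 13 Mbps of Client E fit (value 17) → 12 remain.
Fill the last 12 Mbps with part of Client M: 12/25 of it earns 13.92.
Total value = 151.92.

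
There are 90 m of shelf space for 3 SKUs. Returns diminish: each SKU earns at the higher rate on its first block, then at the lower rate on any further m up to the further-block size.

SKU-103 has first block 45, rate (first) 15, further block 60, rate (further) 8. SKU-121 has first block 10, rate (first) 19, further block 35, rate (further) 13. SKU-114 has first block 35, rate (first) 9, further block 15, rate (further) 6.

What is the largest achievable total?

1320

Rank every tier by rate: SKU-121/tier1 19 > SKU-103/tier1 15 > SKU-121/tier2 13 > SKU-114/tier1 9 > SKU-103/tier2 8 > SKU-114/tier2 6.
SKU-121/tier1 (19): +10 — 80 left.
SKU-103 tier1 at 15: fill all 45 — 35 left.
Fill SKU-121 tier2 block (35 at 13) — 0 left.
Total = 19×10 + 15×45 + 13×35 = 1320.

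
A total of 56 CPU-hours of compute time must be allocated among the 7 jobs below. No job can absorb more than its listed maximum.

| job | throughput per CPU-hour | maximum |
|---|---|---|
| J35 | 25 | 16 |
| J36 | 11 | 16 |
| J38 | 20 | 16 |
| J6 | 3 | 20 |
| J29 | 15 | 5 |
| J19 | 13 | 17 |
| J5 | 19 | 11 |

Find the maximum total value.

Highest throughput per CPU-hour first: J35 25 > J38 20 > J5 19 > J29 15 > J19 13 > J36 11 > J6 3.
J35 takes 16 to reach its cap of 16 — 40 left.
J38 takes 16 to reach its cap of 16 — 24 left.
Give J5 11 to hit its cap of 11 — 13 left.
J29 takes 5 to reach its cap of 5 — 8 left.
Only 8 left; J19 takes them to reach 8.
Total = 25×16 + 20×16 + 15×5 + 13×8 + 19×11 = 1108.

1108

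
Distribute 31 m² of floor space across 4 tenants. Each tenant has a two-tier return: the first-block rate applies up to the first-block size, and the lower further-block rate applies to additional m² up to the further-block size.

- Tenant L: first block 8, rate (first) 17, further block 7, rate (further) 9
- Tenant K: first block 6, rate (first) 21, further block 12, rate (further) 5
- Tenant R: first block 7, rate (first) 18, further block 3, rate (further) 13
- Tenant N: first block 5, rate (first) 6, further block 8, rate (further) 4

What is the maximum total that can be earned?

Rank every tier by rate: Tenant K/T1 21 > Tenant R/T1 18 > Tenant L/T1 17 > Tenant R/T2 13 > Tenant L/T2 9 > Tenant N/T1 6 > Tenant K/T2 5 > Tenant N/T2 4.
Tenant K/T1 (21): +6 — 25 left.
Fill Tenant R T1 block (7 at 18) — 18 left.
Fill Tenant L T1 block (8 at 17) — 10 left.
Fill Tenant R T2 block (3 at 13) — 7 left.
Tenant L/T2 (9): +7 — 0 left.
Total = 21×6 + 18×7 + 17×8 + 13×3 + 9×7 = 490.

490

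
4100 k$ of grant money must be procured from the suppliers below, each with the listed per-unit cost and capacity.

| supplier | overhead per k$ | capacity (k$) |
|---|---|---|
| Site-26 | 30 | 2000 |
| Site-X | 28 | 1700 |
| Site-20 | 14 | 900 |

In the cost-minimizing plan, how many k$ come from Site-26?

Cheapest first:
Site-20 at 14: take all 900 k$ ; 3200 still needed.
Site-X at 28: take all 1700 k$ ; 1500 still needed.
Site-26 (30): take the remaining 1500 ; done.

1500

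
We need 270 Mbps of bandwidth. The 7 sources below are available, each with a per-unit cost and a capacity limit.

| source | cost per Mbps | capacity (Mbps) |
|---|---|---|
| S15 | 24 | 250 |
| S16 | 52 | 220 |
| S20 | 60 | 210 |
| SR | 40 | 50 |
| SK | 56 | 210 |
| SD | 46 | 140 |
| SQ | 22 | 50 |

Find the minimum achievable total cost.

Fill from the cheapest source first.
SQ (22): use full 50 — 220 Mbps to go.
S15 at 24: take 220 of its 250 — requirement met.
SR, SD, S16, SK, S20: unused.
Cost = 50×22 + 220×24 = 6380.

6380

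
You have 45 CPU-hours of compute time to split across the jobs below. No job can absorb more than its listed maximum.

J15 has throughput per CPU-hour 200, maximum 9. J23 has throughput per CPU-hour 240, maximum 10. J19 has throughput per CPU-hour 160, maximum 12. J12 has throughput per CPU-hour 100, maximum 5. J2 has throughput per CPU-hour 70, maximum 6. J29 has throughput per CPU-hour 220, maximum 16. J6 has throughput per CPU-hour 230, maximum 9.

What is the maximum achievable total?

9950

Rank by throughput per CPU-hour: J23 240 > J6 230 > J29 220 > J15 200 > J19 160 > J12 100 > J2 70.
J23 takes 10 to reach its cap of 10 ; 35 left.
J6 takes 9 to reach its cap of 9 ; 26 left.
J29 takes 16 to reach its cap of 16 ; 10 left.
J15: +9 to 9 (cap) ; 1 left.
Only 1 left; J19 takes them to reach 1.
Total = 200×9 + 240×10 + 160×1 + 220×16 + 230×9 = 9950.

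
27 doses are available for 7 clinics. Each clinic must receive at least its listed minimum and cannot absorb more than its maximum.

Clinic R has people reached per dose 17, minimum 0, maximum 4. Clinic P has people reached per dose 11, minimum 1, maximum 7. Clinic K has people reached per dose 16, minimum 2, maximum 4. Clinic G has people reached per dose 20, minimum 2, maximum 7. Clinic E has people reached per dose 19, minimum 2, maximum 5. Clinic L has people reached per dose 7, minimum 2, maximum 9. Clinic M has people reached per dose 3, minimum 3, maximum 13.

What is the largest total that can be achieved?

Meeting every minimum uses 0+1+2+2+2+2+3 = 12 doses, leaving 15.
Rank by people reached per dose: Clinic G 20 > Clinic E 19 > Clinic R 17 > Clinic K 16 > Clinic P 11 > Clinic L 7 > Clinic M 3.
Clinic G: +5 to 7 (cap) ; 10 left.
Clinic E takes 3 more to reach its cap of 5 ; 7 left.
Clinic R takes 4 more to reach its cap of 4 ; 3 left.
Clinic K takes 2 more to reach its cap of 4 ; 1 left.
Clinic P has room for 6 more but only 1 remain, so it gets 2.
Total = 17×4 + 11×2 + 16×4 + 20×7 + 19×5 + 7×2 + 3×3 = 412.

412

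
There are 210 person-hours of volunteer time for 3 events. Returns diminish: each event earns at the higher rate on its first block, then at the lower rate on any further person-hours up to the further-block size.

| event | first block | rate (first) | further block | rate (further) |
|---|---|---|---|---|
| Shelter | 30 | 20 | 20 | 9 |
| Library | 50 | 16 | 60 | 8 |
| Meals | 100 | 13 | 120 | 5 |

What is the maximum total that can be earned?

2960

Order all 6 blocks by rate: Shelter/tier1 20 > Library/tier1 16 > Meals/tier1 13 > Shelter/tier2 9 > Library/tier2 8 > Meals/tier2 5.
Shelter tier1 at 20: fill all 30 — 180 left.
Fill Library tier1 block (50 at 16) — 130 left.
Meals/tier1 (13): +100 — 30 left.
Shelter tier2 at 9: fill all 20 — 10 left.
Library/tier2: +10 of 60 at 8; pool empty.
Total = 20×30 + 16×50 + 13×100 + 9×20 + 8×10 = 2960.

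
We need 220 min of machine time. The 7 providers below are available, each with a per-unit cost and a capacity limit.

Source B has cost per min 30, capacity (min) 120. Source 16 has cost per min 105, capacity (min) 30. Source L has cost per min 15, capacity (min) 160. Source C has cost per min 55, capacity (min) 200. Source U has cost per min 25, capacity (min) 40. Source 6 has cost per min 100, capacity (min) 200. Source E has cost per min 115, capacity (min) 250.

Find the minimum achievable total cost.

Fill from the cheapest provider first.
Source L (15): use full 160 — 60 min to go.
Source U at 25: take all 40 min — 20 still needed.
Source B at 30: take 20 of its 120 — requirement met.
Source C, Source 6, Source 16, Source E: unused.
Cost = 160×15 + 40×25 + 20×30 = 4000.

4000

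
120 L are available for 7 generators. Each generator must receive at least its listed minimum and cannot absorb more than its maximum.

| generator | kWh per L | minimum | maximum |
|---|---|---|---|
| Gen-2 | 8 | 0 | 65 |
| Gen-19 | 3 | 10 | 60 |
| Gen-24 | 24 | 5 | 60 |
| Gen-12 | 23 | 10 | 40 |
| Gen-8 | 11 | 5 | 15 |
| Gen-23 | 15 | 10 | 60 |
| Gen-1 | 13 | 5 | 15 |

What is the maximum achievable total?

2430

Meeting every minimum uses 0+10+5+10+5+10+5 = 45 L, leaving 75.
Highest kWh per L first: Gen-24 24 > Gen-12 23 > Gen-23 15 > Gen-1 13 > Gen-8 11 > Gen-2 8 > Gen-19 3.
Gen-24 takes 55 more to reach its cap of 60 ; 20 left.
Gen-12 has room for 30 more but only 20 remain, so it gets 30.
Total = 3×10 + 24×60 + 23×30 + 11×5 + 15×10 + 13×5 = 2430.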